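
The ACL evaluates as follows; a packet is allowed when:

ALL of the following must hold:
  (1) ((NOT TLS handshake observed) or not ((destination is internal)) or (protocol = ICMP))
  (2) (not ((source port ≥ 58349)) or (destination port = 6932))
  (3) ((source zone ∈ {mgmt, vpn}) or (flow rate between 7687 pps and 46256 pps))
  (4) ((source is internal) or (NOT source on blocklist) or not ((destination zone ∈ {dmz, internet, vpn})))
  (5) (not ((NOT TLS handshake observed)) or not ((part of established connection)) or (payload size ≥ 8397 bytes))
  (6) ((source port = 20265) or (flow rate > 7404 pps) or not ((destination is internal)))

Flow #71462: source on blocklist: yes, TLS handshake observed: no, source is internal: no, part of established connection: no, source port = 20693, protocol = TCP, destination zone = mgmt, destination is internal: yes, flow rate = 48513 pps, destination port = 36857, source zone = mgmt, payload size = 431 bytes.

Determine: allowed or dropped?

Atomic conditions:
  NOT TLS handshake observed: no → true
  destination is internal: yes → true
  protocol = ICMP: TCP == ICMP is false
  source port ≥ 58349: 20693 ≥ 58349 is false
  destination port = 6932: 36857 == 6932 is false
  source zone ∈ {mgmt, vpn}: mgmt is in the set → true
  flow rate between 7687 pps and 46256 pps: 48513 in [7687, 46256] is false
  source is internal: no → false
  NOT source on blocklist: yes → false
  destination zone ∈ {dmz, internet, vpn}: mgmt is not in the set → false
  part of established connection: no → false
  payload size ≥ 8397 bytes: 431 ≥ 8397 is false
  source port = 20265: 20693 == 20265 is false
  flow rate > 7404 pps: 48513 > 7404 is true
Combine:
[1.2] NOT true = false
[1] true OR false OR false = true
[2.1] NOT false = true
[2] true OR false = true
[3] true OR false = true
[4.3] NOT false = true
[4] false OR false OR true = true
[5.1] NOT true = false
[5.2] NOT false = true
[5] false OR true OR false = true
[6.3] NOT true = false
[6] false OR true OR false = true
[root] true AND true AND true AND true AND true AND true = true
Overall: true → allowed

Allowed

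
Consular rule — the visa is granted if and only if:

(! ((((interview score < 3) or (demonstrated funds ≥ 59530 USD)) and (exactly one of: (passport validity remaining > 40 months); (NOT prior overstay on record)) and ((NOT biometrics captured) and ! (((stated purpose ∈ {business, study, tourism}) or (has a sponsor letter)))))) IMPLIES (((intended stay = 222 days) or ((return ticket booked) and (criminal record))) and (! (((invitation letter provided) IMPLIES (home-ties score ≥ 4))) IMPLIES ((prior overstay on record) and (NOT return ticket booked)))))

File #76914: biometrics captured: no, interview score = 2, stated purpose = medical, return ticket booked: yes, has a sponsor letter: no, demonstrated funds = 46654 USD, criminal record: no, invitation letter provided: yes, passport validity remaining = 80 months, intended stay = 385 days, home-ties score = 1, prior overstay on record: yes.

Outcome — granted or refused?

Atomic conditions:
  interview score < 3: 2 < 3 is true
  demonstrated funds ≥ 59530 USD: 46654 ≥ 59530 is false
  passport validity remaining > 40 months: 80 > 40 is true
  NOT prior overstay on record: yes → false
  NOT biometrics captured: no → true
  stated purpose ∈ {business, study, tourism}: medical is not in the set → false
  has a sponsor letter: no → false
  intended stay = 222 days: 385 == 222 is false
  return ticket booked: yes → true
  criminal record: no → false
  invitation letter provided: yes → true
  home-ties score ≥ 4: 1 ≥ 4 is false
  prior overstay on record: yes → true
  NOT return ticket booked: yes → false
Combine:
[1.1.1] true OR false = true
[1.1.2] exactly-one(true, false) = true
[1.1.3.2.1] false OR false = false
[1.1.3.2] NOT false = true
[1.1.3] true AND true = true
[1.1] true AND true AND true = true
[1] NOT true = false
[2.1.2] true AND false = false
[2.1] false OR false = false
[2.2.1.1] true → false = false
[2.2.1] NOT false = true
[2.2.2] true AND false = false
[2.2] true → false = false
[2] false AND false = false
[root] false → false (antecedent false ⇒ implication holds) = true
Overall: true → granted

Granted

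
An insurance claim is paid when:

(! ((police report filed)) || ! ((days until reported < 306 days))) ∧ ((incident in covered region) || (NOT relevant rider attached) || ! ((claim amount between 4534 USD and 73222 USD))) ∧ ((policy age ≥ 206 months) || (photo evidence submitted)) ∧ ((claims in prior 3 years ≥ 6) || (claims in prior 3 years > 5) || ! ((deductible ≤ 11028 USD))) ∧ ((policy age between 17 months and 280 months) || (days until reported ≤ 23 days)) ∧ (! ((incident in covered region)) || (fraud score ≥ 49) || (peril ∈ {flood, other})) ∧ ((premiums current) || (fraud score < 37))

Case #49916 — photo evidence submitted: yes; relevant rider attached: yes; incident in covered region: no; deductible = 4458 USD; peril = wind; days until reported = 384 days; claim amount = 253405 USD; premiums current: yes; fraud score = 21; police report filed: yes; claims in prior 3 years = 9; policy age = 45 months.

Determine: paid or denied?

Atomic conditions:
  police report filed: yes → true
  days until reported < 306 days: 384 < 306 is false
  incident in covered region: no → false
  NOT relevant rider attached: yes → false
  claim amount between 4534 USD and 73222 USD: 253405 in [4534, 73222] is false
  policy age ≥ 206 months: 45 ≥ 206 is false
  photo evidence submitted: yes → true
  claims in prior 3 years ≥ 6: 9 ≥ 6 is true
  claims in prior 3 years > 5: 9 > 5 is true
  deductible ≤ 11028 USD: 4458 ≤ 11028 is true
  policy age between 17 months and 280 months: 45 in [17, 280] is true
  days until reported ≤ 23 days: 384 ≤ 23 is false
  fraud score ≥ 49: 21 ≥ 49 is false
  peril ∈ {flood, other}: wind is not in the set → false
  premiums current: yes → true
  fraud score < 37: 21 < 37 is true
Combine:
[1.1] NOT true = false
[1.2] NOT false = true
[1] false OR true = true
[2.3] NOT false = true
[2] false OR false OR true = true
[3] false OR true = true
[4.3] NOT true = false
[4] true OR true OR false = true
[5] true OR false = true
[6.1] NOT false = true
[6] true OR false OR false = true
[7] true OR true = true
[root] true AND true AND true AND true AND true AND true AND true = true
Overall: true → paid

Paid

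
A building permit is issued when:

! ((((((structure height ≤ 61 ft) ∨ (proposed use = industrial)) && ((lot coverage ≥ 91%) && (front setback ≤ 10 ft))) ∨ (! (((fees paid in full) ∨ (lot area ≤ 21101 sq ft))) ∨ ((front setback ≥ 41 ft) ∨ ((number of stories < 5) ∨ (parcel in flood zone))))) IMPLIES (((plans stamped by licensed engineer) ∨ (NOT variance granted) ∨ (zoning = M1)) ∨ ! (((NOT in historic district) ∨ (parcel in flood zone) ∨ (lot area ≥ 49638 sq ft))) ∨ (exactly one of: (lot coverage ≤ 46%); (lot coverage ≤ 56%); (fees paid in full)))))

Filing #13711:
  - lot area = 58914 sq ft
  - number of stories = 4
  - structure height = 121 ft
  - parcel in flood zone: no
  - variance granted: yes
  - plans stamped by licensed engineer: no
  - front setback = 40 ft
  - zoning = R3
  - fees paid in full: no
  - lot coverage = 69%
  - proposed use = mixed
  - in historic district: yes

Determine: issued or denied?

Atomic conditions:
  structure height ≤ 61 ft: 121 ≤ 61 is false
  proposed use = industrial: mixed == industrial is false
  lot coverage ≥ 91%: 69 ≥ 91 is false
  front setback ≤ 10 ft: 40 ≤ 10 is false
  fees paid in full: no → false
  lot area ≤ 21101 sq ft: 58914 ≤ 21101 is false
  front setback ≥ 41 ft: 40 ≥ 41 is false
  number of stories < 5: 4 < 5 is true
  parcel in flood zone: no → false
  plans stamped by licensed engineer: no → false
  NOT variance granted: yes → false
  zoning = M1: R3 == M1 is false
  NOT in historic district: yes → false
  lot area ≥ 49638 sq ft: 58914 ≥ 49638 is true
  lot coverage ≤ 46%: 69 ≤ 46 is false
  lot coverage ≤ 56%: 69 ≤ 56 is false
Combine:
[1.1.1.1] false OR false = false
[1.1.1.2] false AND false = false
[1.1.1] false AND false = false
[1.1.2.1.1] false OR false = false
[1.1.2.1] NOT false = true
[1.1.2.2.2] true OR false = true
[1.1.2.2] false OR true = true
[1.1.2] true OR true = true
[1.1] false OR true = true
[1.2.1] false OR false OR false = false
[1.2.2.1] false OR false OR true = true
[1.2.2] NOT true = false
[1.2.3] exactly-one(false, false, false) = false
[1.2] false OR false OR false = false
[1] true → false = false
[root] NOT false = true
Overall: true → issued

Issued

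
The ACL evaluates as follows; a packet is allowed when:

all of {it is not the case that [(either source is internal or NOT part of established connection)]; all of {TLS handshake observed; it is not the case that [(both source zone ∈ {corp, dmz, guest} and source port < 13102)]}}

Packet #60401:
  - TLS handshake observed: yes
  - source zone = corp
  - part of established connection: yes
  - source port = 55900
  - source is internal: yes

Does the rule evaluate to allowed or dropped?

Dropped

Atomic conditions:
  source is internal: yes → true
  NOT part of established connection: yes → false
  TLS handshake observed: yes → true
  source zone ∈ {corp, dmz, guest}: corp is in the set → true
  source port < 13102: 55900 < 13102 is false
Combine:
[1.1] true OR false = true
[1] NOT true = false
[2.2.1] true AND false = false
[2.2] NOT false = true
[2] true AND true = true
[root] false AND true = false
Overall: false → dropped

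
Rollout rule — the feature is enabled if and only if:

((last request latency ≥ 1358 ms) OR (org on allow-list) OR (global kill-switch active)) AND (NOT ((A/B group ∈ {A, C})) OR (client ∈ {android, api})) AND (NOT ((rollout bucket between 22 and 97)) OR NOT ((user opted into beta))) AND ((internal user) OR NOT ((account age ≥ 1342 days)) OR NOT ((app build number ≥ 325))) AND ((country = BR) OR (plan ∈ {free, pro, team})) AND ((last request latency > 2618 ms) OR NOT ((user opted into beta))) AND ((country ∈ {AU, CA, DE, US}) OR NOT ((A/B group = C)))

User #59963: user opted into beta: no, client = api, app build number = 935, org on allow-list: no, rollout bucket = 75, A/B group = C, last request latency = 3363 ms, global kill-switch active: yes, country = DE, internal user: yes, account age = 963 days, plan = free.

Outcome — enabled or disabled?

Enabled

Atomic conditions:
  last request latency ≥ 1358 ms: 3363 ≥ 1358 is true
  org on allow-list: no → false
  global kill-switch active: yes → true
  A/B group ∈ {A, C}: C is in the set → true
  client ∈ {android, api}: api is in the set → true
  rollout bucket between 22 and 97: 75 in [22, 97] is true
  user opted into beta: no → false
  internal user: yes → true
  account age ≥ 1342 days: 963 ≥ 1342 is false
  app build number ≥ 325: 935 ≥ 325 is true
  country = BR: DE == BR is false
  plan ∈ {free, pro, team}: free is in the set → true
  last request latency > 2618 ms: 3363 > 2618 is true
  country ∈ {AU, CA, DE, US}: DE is in the set → true
  A/B group = C: C == C is true
Combine:
[1] true OR false OR true = true
[2.1] NOT true = false
[2] false OR true = true
[3.1] NOT true = false
[3.2] NOT false = true
[3] false OR true = true
[4.2] NOT false = true
[4.3] NOT true = false
[4] true OR true OR false = true
[5] false OR true = true
[6.2] NOT false = true
[6] true OR true = true
[7.2] NOT true = false
[7] true OR false = true
[root] true AND true AND true AND true AND true AND true AND true = true
Overall: true → enabled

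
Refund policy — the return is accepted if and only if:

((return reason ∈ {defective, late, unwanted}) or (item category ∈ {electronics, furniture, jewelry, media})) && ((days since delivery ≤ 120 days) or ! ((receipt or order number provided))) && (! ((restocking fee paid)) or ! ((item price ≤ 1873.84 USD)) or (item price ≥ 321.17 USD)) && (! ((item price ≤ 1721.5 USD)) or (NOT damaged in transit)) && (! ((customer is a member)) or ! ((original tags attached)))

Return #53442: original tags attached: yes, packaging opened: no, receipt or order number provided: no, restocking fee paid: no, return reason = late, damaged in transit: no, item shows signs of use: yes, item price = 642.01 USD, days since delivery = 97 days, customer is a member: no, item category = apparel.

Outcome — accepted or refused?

Accepted

Atomic conditions:
  return reason ∈ {defective, late, unwanted}: late is in the set → true
  item category ∈ {electronics, furniture, jewelry, media}: apparel is not in the set → false
  days since delivery ≤ 120 days: 97 ≤ 120 is true
  receipt or order number provided: no → false
  restocking fee paid: no → false
  item price ≤ 1873.84 USD: 642.01 ≤ 1873.84 is true
  item price ≥ 321.17 USD: 642.01 ≥ 321.17 is true
  item price ≤ 1721.5 USD: 642.01 ≤ 1721.5 is true
  NOT damaged in transit: no → true
  customer is a member: no → false
  original tags attached: yes → true
Combine:
[1] true OR false = true
[2.2] NOT false = true
[2] true OR true = true
[3.1] NOT false = true
[3.2] NOT true = false
[3] true OR false OR true = true
[4.1] NOT true = false
[4] false OR true = true
[5.1] NOT false = true
[5.2] NOT true = false
[5] true OR false = true
[root] true AND true AND true AND true AND true = true
Overall: true → accepted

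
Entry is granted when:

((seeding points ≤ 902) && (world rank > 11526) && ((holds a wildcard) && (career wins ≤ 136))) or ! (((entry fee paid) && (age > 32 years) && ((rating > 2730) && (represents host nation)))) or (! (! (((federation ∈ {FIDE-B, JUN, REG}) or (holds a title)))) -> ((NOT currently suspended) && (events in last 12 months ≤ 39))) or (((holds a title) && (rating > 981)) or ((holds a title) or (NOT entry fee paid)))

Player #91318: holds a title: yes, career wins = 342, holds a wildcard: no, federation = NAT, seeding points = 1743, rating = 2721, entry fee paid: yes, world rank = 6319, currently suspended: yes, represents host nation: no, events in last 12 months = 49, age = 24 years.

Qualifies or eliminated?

Qualifies

Atomic conditions:
  seeding points ≤ 902: 1743 ≤ 902 is false
  world rank > 11526: 6319 > 11526 is false
  holds a wildcard: no → false
  career wins ≤ 136: 342 ≤ 136 is false
  entry fee paid: yes → true
  age > 32 years: 24 > 32 is false
  rating > 2730: 2721 > 2730 is false
  represents host nation: no → false
  federation ∈ {FIDE-B, JUN, REG}: NAT is not in the set → false
  holds a title: yes → true
  NOT currently suspended: yes → false
  events in last 12 months ≤ 39: 49 ≤ 39 is false
  rating > 981: 2721 > 981 is true
  NOT entry fee paid: yes → false
Combine:
[1.3] false AND false = false
[1] false AND false AND false = false
[2.1.3] false AND false = false
[2.1] true AND false AND false = false
[2] NOT false = true
[3.1.1.1] false OR true = true
[3.1.1] NOT true = false
[3.1] NOT false = true
[3.2] false AND false = false
[3] true → false = false
[4.1] true AND true = true
[4.2] true OR false = true
[4] true OR true = true
[root] false OR true OR false OR true = true
Overall: true → qualifies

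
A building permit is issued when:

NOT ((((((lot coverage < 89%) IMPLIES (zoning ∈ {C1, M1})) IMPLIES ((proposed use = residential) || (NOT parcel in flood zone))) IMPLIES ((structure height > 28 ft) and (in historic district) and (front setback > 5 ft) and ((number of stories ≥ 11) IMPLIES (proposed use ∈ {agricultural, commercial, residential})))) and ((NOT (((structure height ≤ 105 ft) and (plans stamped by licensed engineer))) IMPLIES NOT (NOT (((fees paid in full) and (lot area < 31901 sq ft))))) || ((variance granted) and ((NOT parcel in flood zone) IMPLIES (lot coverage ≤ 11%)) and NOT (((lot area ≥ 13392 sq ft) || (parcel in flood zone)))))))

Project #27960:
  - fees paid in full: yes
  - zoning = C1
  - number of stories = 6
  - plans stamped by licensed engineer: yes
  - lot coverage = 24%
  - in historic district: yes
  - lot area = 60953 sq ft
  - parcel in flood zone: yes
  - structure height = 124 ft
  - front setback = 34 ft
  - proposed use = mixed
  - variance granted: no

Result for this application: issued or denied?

Issued

Atomic conditions:
  lot coverage < 89%: 24 < 89 is true
  zoning ∈ {C1, M1}: C1 is in the set → true
  proposed use = residential: mixed == residential is false
  NOT parcel in flood zone: yes → false
  structure height > 28 ft: 124 > 28 is true
  in historic district: yes → true
  front setback > 5 ft: 34 > 5 is true
  number of stories ≥ 11: 6 ≥ 11 is false
  proposed use ∈ {agricultural, commercial, residential}: mixed is not in the set → false
  structure height ≤ 105 ft: 124 ≤ 105 is false
  plans stamped by licensed engineer: yes → true
  fees paid in full: yes → true
  lot area < 31901 sq ft: 60953 < 31901 is false
  variance granted: no → false
  lot coverage ≤ 11%: 24 ≤ 11 is false
  lot area ≥ 13392 sq ft: 60953 ≥ 13392 is true
  parcel in flood zone: yes → true
Combine:
[1.1.1.1] true → true = true
[1.1.1.2] false OR false = false
[1.1.1] true → false = false
[1.1.2.4] false → false (antecedent false ⇒ implication holds) = true
[1.1.2] true AND true AND true AND true = true
[1.1] false → true (antecedent false ⇒ implication holds) = true
[1.2.1.1.1] false AND true = false
[1.2.1.1] NOT false = true
[1.2.1.2.1.1] true AND false = false
[1.2.1.2.1] NOT false = true
[1.2.1.2] NOT true = false
[1.2.1] true → false = false
[1.2.2.2] false → false (antecedent false ⇒ implication holds) = true
[1.2.2.3.1] true OR true = true
[1.2.2.3] NOT true = false
[1.2.2] false AND true AND false = false
[1.2] false OR false = false
[1] true AND false = false
[root] NOT false = true
Overall: true → issued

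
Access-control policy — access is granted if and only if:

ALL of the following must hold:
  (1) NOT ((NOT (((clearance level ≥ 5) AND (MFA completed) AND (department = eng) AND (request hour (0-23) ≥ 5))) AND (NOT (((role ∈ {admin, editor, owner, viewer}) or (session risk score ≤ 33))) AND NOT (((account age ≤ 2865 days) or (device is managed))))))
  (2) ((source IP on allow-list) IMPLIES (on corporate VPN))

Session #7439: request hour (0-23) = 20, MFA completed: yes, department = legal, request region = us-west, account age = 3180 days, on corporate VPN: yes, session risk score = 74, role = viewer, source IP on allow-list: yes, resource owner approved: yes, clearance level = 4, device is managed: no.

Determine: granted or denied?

Granted

Atomic conditions:
  clearance level ≥ 5: 4 ≥ 5 is false
  MFA completed: yes → true
  department = eng: legal == eng is false
  request hour (0-23) ≥ 5: 20 ≥ 5 is true
  role ∈ {admin, editor, owner, viewer}: viewer is in the set → true
  session risk score ≤ 33: 74 ≤ 33 is false
  account age ≤ 2865 days: 3180 ≤ 2865 is false
  device is managed: no → false
  source IP on allow-list: yes → true
  on corporate VPN: yes → true
Combine:
[1.1.1.1] false AND true AND false AND true = false
[1.1.1] NOT false = true
[1.1.2.1.1] true OR false = true
[1.1.2.1] NOT true = false
[1.1.2.2.1] false OR false = false
[1.1.2.2] NOT false = true
[1.1.2] false AND true = false
[1.1] true AND false = false
[1] NOT false = true
[2] true → true = true
[root] true AND true = true
Overall: true → granted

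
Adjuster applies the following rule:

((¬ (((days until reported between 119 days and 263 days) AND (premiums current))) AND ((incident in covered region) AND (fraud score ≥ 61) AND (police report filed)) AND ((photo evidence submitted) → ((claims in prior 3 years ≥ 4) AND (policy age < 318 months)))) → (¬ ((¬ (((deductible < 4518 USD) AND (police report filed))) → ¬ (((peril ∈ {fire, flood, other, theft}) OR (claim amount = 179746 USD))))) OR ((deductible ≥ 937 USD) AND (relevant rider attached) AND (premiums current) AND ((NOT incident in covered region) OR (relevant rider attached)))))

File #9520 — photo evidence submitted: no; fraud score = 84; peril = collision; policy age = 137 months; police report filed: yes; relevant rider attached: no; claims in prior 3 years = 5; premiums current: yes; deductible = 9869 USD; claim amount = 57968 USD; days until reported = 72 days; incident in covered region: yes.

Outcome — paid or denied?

Denied

Atomic conditions:
  days until reported between 119 days and 263 days: 72 in [119, 263] is false
  premiums current: yes → true
  incident in covered region: yes → true
  fraud score ≥ 61: 84 ≥ 61 is true
  police report filed: yes → true
  photo evidence submitted: no → false
  claims in prior 3 years ≥ 4: 5 ≥ 4 is true
  policy age < 318 months: 137 < 318 is true
  deductible < 4518 USD: 9869 < 4518 is false
  peril ∈ {fire, flood, other, theft}: collision is not in the set → false
  claim amount = 179746 USD: 57968 == 179746 is false
  deductible ≥ 937 USD: 9869 ≥ 937 is true
  relevant rider attached: no → false
  NOT incident in covered region: yes → false
Combine:
[1.1.1] false AND true = false
[1.1] NOT false = true
[1.2] true AND true AND true = true
[1.3.2] true AND true = true
[1.3] false → true (antecedent false ⇒ implication holds) = true
[1] true AND true AND true = true
[2.1.1.1.1] false AND true = false
[2.1.1.1] NOT false = true
[2.1.1.2.1] false OR false = false
[2.1.1.2] NOT false = true
[2.1.1] true → true = true
[2.1] NOT true = false
[2.2.4] false OR false = false
[2.2] true AND false AND true AND false = false
[2] false OR false = false
[root] true → false = false
Overall: false → denied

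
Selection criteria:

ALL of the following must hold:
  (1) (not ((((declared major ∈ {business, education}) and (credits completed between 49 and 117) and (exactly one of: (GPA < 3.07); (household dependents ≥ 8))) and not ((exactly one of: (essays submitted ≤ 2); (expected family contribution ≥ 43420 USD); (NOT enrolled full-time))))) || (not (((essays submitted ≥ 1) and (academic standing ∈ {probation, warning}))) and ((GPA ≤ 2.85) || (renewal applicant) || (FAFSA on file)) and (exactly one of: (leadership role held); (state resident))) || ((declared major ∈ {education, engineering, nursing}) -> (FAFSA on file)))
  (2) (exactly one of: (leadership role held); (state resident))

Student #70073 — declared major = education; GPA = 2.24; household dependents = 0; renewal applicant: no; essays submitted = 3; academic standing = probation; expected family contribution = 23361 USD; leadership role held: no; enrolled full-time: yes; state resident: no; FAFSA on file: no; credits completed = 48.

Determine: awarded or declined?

Atomic conditions:
  declared major ∈ {business, education}: education is in the set → true
  credits completed between 49 and 117: 48 in [49, 117] is false
  GPA < 3.07: 2.24 < 3.07 is true
  household dependents ≥ 8: 0 ≥ 8 is false
  essays submitted ≤ 2: 3 ≤ 2 is false
  expected family contribution ≥ 43420 USD: 23361 ≥ 43420 is false
  NOT enrolled full-time: yes → false
  essays submitted ≥ 1: 3 ≥ 1 is true
  academic standing ∈ {probation, warning}: probation is in the set → true
  GPA ≤ 2.85: 2.24 ≤ 2.85 is true
  renewal applicant: no → false
  FAFSA on file: no → false
  leadership role held: no → false
  state resident: no → false
  declared major ∈ {education, engineering, nursing}: education is in the set → true
Combine:
[1.1.1.1.3] exactly-one(true, false) = true
[1.1.1.1] true AND false AND true = false
[1.1.1.2.1] exactly-one(false, false, false) = false
[1.1.1.2] NOT false = true
[1.1.1] false AND true = false
[1.1] NOT false = true
[1.2.1.1] true AND true = true
[1.2.1] NOT true = false
[1.2.2] true OR false OR false = true
[1.2.3] exactly-one(false, false) = false
[1.2] false AND true AND false = false
[1.3] true → false = false
[1] true OR false OR false = true
[2] exactly-one(false, false) = false
[root] true AND false = false
Overall: false → declined

Declined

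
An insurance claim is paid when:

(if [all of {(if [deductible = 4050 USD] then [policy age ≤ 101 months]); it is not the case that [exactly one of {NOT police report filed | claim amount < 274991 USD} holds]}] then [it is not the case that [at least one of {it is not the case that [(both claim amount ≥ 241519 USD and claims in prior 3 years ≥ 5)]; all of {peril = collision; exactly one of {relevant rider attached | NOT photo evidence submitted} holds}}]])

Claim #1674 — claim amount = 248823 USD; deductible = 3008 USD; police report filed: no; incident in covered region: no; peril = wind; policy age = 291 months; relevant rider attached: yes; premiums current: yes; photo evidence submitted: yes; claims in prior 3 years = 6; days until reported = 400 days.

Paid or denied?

Paid

Atomic conditions:
  deductible = 4050 USD: 3008 == 4050 is false
  policy age ≤ 101 months: 291 ≤ 101 is false
  NOT police report filed: no → true
  claim amount < 274991 USD: 248823 < 274991 is true
  claim amount ≥ 241519 USD: 248823 ≥ 241519 is true
  claims in prior 3 years ≥ 5: 6 ≥ 5 is true
  peril = collision: wind == collision is false
  relevant rider attached: yes → true
  NOT photo evidence submitted: yes → false
Combine:
[1.1] false → false (antecedent false ⇒ implication holds) = true
[1.2.1] exactly-one(true, true) = false
[1.2] NOT false = true
[1] true AND true = true
[2.1.1.1] true AND true = true
[2.1.1] NOT true = false
[2.1.2.2] exactly-one(true, false) = true
[2.1.2] false AND true = false
[2.1] false OR false = false
[2] NOT false = true
[root] true → true = true
Overall: true → paid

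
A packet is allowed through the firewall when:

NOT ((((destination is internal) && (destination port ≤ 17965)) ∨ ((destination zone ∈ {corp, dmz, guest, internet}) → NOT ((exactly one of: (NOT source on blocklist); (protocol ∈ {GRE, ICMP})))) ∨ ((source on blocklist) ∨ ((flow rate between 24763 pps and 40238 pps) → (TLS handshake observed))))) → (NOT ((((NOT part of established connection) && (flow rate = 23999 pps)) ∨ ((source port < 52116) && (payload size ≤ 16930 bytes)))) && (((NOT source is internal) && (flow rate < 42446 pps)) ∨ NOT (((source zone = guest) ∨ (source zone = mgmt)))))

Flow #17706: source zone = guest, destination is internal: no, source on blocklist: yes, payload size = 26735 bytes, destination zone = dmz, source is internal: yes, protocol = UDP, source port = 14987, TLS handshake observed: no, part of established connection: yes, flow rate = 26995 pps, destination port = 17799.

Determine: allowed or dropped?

Atomic conditions:
  destination is internal: no → false
  destination port ≤ 17965: 17799 ≤ 17965 is true
  destination zone ∈ {corp, dmz, guest, internet}: dmz is in the set → true
  NOT source on blocklist: yes → false
  protocol ∈ {GRE, ICMP}: UDP is not in the set → false
  source on blocklist: yes → true
  flow rate between 24763 pps and 40238 pps: 26995 in [24763, 40238] is true
  TLS handshake observed: no → false
  NOT part of established connection: yes → false
  flow rate = 23999 pps: 26995 == 23999 is false
  source port < 52116: 14987 < 52116 is true
  payload size ≤ 16930 bytes: 26735 ≤ 16930 is false
  NOT source is internal: yes → false
  flow rate < 42446 pps: 26995 < 42446 is true
  source zone = guest: guest == guest is true
  source zone = mgmt: guest == mgmt is false
Combine:
[1.1.1] false AND true = false
[1.1.2.2.1] exactly-one(false, false) = false
[1.1.2.2] NOT false = true
[1.1.2] true → true = true
[1.1.3.2] true → false = false
[1.1.3] true OR false = true
[1.1] false OR true OR true = true
[1] NOT true = false
[2.1.1.1] false AND false = false
[2.1.1.2] true AND false = false
[2.1.1] false OR false = false
[2.1] NOT false = true
[2.2.1] false AND true = false
[2.2.2.1] true OR false = true
[2.2.2] NOT true = false
[2.2] false OR false = false
[2] true AND false = false
[root] false → false (antecedent false ⇒ implication holds) = true
Overall: true → allowed

Allowed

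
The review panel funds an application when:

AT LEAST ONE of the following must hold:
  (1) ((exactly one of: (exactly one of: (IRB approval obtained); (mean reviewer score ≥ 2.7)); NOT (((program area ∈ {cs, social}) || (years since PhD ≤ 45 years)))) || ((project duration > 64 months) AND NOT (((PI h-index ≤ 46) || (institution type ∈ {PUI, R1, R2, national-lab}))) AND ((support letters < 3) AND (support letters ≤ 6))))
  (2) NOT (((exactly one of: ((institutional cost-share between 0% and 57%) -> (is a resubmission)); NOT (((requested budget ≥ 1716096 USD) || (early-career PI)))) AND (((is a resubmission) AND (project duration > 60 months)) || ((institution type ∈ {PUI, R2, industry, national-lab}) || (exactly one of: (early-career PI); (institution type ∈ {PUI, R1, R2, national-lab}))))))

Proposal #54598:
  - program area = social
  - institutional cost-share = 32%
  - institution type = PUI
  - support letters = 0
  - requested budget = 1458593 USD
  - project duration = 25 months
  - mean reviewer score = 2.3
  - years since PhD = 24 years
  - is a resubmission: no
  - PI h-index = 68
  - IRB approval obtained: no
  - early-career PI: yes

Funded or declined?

Atomic conditions:
  IRB approval obtained: no → false
  mean reviewer score ≥ 2.7: 2.3 ≥ 2.7 is false
  program area ∈ {cs, social}: social is in the set → true
  years since PhD ≤ 45 years: 24 ≤ 45 is true
  project duration > 64 months: 25 > 64 is false
  PI h-index ≤ 46: 68 ≤ 46 is false
  institution type ∈ {PUI, R1, R2, national-lab}: PUI is in the set → true
  support letters < 3: 0 < 3 is true
  support letters ≤ 6: 0 ≤ 6 is true
  institutional cost-share between 0% and 57%: 32 in [0, 57] is true
  is a resubmission: no → false
  requested budget ≥ 1716096 USD: 1458593 ≥ 1716096 is false
  early-career PI: yes → true
  project duration > 60 months: 25 > 60 is false
  institution type ∈ {PUI, R2, industry, national-lab}: PUI is in the set → true
Combine:
[1.1.1] exactly-one(false, false) = false
[1.1.2.1] true OR true = true
[1.1.2] NOT true = false
[1.1] exactly-one(false, false) = false
[1.2.2.1] false OR true = true
[1.2.2] NOT true = false
[1.2.3] true AND true = true
[1.2] false AND false AND true = false
[1] false OR false = false
[2.1.1.1] true → false = false
[2.1.1.2.1] false OR true = true
[2.1.1.2] NOT true = false
[2.1.1] exactly-one(false, false) = false
[2.1.2.1] false AND false = false
[2.1.2.2.2] exactly-one(true, true) = false
[2.1.2.2] true OR false = true
[2.1.2] false OR true = true
[2.1] false AND true = false
[2] NOT false = true
[root] false OR true = true
Overall: true → funded

Funded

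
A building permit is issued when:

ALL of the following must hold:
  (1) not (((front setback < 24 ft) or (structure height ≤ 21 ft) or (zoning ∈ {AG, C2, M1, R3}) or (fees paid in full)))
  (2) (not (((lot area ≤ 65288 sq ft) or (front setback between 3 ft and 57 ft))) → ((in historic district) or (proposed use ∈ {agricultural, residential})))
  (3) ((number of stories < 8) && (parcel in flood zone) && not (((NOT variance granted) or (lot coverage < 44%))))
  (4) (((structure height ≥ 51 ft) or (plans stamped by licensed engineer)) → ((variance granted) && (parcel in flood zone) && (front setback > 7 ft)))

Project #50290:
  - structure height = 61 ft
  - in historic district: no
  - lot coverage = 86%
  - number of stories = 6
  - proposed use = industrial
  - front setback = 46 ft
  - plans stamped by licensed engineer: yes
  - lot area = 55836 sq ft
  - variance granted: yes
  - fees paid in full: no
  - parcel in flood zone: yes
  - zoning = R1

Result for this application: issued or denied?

Atomic conditions:
  front setback < 24 ft: 46 < 24 is false
  structure height ≤ 21 ft: 61 ≤ 21 is false
  zoning ∈ {AG, C2, M1, R3}: R1 is not in the set → false
  fees paid in full: no → false
  lot area ≤ 65288 sq ft: 55836 ≤ 65288 is true
  front setback between 3 ft and 57 ft: 46 in [3, 57] is true
  in historic district: no → false
  proposed use ∈ {agricultural, residential}: industrial is not in the set → false
  number of stories < 8: 6 < 8 is true
  parcel in flood zone: yes → true
  NOT variance granted: yes → false
  lot coverage < 44%: 86 < 44 is false
  structure height ≥ 51 ft: 61 ≥ 51 is true
  plans stamped by licensed engineer: yes → true
  variance granted: yes → true
  front setback > 7 ft: 46 > 7 is true
Combine:
[1.1] false OR false OR false OR false = false
[1] NOT false = true
[2.1.1] true OR true = true
[2.1] NOT true = false
[2.2] false OR false = false
[2] false → false (antecedent false ⇒ implication holds) = true
[3.3.1] false OR false = false
[3.3] NOT false = true
[3] true AND true AND true = true
[4.1] true OR true = true
[4.2] true AND true AND true = true
[4] true → true = true
[root] true AND true AND true AND true = true
Overall: true → issued

Issued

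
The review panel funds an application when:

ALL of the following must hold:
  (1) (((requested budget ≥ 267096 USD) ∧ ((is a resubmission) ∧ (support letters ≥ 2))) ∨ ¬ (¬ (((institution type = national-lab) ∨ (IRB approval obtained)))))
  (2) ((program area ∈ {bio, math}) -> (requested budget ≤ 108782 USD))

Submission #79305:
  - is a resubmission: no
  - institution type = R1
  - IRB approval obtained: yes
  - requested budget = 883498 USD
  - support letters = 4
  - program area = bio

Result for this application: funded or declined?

Atomic conditions:
  requested budget ≥ 267096 USD: 883498 ≥ 267096 is true
  is a resubmission: no → false
  support letters ≥ 2: 4 ≥ 2 is true
  institution type = national-lab: R1 == national-lab is false
  IRB approval obtained: yes → true
  program area ∈ {bio, math}: bio is in the set → true
  requested budget ≤ 108782 USD: 883498 ≤ 108782 is false
Combine:
[1.1.2] false AND true = false
[1.1] true AND false = false
[1.2.1.1] false OR true = true
[1.2.1] NOT true = false
[1.2] NOT false = true
[1] false OR true = true
[2] true → false = false
[root] true AND false = false
Overall: false → declined

Declined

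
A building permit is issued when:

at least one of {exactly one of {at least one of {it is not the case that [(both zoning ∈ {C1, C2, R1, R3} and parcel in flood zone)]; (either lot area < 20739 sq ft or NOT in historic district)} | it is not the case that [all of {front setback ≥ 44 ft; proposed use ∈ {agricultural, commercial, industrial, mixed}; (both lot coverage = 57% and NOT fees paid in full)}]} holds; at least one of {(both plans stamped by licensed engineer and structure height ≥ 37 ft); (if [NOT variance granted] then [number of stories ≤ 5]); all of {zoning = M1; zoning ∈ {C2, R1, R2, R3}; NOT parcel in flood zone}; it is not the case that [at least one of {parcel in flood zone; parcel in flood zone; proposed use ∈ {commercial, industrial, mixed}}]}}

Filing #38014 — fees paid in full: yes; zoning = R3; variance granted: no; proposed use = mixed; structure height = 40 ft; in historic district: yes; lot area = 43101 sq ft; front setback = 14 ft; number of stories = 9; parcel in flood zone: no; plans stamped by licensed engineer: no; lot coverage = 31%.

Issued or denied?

Denied

Atomic conditions:
  zoning ∈ {C1, C2, R1, R3}: R3 is in the set → true
  parcel in flood zone: no → false
  lot area < 20739 sq ft: 43101 < 20739 is false
  NOT in historic district: yes → false
  front setback ≥ 44 ft: 14 ≥ 44 is false
  proposed use ∈ {agricultural, commercial, industrial, mixed}: mixed is in the set → true
  lot coverage = 57%: 31 == 57 is false
  NOT fees paid in full: yes → false
  plans stamped by licensed engineer: no → false
  structure height ≥ 37 ft: 40 ≥ 37 is true
  NOT variance granted: no → true
  number of stories ≤ 5: 9 ≤ 5 is false
  zoning = M1: R3 == M1 is false
  zoning ∈ {C2, R1, R2, R3}: R3 is in the set → true
  NOT parcel in flood zone: no → true
  proposed use ∈ {commercial, industrial, mixed}: mixed is in the set → true
Combine:
[1.1.1.1] true AND false = false
[1.1.1] NOT false = true
[1.1.2] false OR false = false
[1.1] true OR false = true
[1.2.1.3] false AND false = false
[1.2.1] false AND true AND false = false
[1.2] NOT false = true
[1] exactly-one(true, true) = false
[2.1] false AND true = false
[2.2] true → false = false
[2.3] false AND true AND true = false
[2.4.1] false OR false OR true = true
[2.4] NOT true = false
[2] false OR false OR false OR false = false
[root] false OR false = false
Overall: false → denied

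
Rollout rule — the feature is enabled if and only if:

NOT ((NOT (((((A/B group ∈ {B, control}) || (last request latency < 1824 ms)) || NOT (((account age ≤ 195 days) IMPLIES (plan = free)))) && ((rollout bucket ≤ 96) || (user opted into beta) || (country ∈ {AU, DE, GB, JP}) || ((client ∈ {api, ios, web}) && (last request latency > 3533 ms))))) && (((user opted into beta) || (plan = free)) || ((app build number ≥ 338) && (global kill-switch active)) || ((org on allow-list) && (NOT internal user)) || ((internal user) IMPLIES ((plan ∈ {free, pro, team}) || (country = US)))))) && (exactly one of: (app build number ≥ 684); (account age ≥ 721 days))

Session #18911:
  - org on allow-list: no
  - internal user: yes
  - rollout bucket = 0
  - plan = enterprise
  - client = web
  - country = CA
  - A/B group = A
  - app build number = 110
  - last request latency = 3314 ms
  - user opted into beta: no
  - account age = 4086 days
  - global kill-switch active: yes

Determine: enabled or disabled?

Atomic conditions:
  A/B group ∈ {B, control}: A is not in the set → false
  last request latency < 1824 ms: 3314 < 1824 is false
  account age ≤ 195 days: 4086 ≤ 195 is false
  plan = free: enterprise == free is false
  rollout bucket ≤ 96: 0 ≤ 96 is true
  user opted into beta: no → false
  country ∈ {AU, DE, GB, JP}: CA is not in the set → false
  client ∈ {api, ios, web}: web is in the set → true
  last request latency > 3533 ms: 3314 > 3533 is false
  app build number ≥ 338: 110 ≥ 338 is false
  global kill-switch active: yes → true
  org on allow-list: no → false
  NOT internal user: yes → false
  internal user: yes → true
  plan ∈ {free, pro, team}: enterprise is not in the set → false
  country = US: CA == US is false
  app build number ≥ 684: 110 ≥ 684 is false
  account age ≥ 721 days: 4086 ≥ 721 is true
Combine:
[1.1.1.1.1.1] false OR false = false
[1.1.1.1.1.2.1] false → false (antecedent false ⇒ implication holds) = true
[1.1.1.1.1.2] NOT true = false
[1.1.1.1.1] false OR false = false
[1.1.1.1.2.4] true AND false = false
[1.1.1.1.2] true OR false OR false OR false = true
[1.1.1.1] false AND true = false
[1.1.1] NOT false = true
[1.1.2.1] false OR false = false
[1.1.2.2] false AND true = false
[1.1.2.3] false AND false = false
[1.1.2.4.2] false OR false = false
[1.1.2.4] true → false = false
[1.1.2] false OR false OR false OR false = false
[1.1] true AND false = false
[1] NOT false = true
[2] exactly-one(false, true) = true
[root] true AND true = true
Overall: true → enabled

Enabled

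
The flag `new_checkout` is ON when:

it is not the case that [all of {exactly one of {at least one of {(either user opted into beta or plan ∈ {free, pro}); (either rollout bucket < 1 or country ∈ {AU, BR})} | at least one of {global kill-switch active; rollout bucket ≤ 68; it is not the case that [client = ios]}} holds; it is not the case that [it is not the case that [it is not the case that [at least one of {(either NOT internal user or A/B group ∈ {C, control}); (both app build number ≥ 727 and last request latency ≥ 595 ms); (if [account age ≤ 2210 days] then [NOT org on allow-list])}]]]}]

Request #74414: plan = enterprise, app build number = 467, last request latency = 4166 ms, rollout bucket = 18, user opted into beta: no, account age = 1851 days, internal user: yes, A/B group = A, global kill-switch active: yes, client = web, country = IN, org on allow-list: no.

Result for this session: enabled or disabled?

Atomic conditions:
  user opted into beta: no → false
  plan ∈ {free, pro}: enterprise is not in the set → false
  rollout bucket < 1: 18 < 1 is false
  country ∈ {AU, BR}: IN is not in the set → false
  global kill-switch active: yes → true
  rollout bucket ≤ 68: 18 ≤ 68 is true
  client = ios: web == ios is false
  NOT internal user: yes → false
  A/B group ∈ {C, control}: A is not in the set → false
  app build number ≥ 727: 467 ≥ 727 is false
  last request latency ≥ 595 ms: 4166 ≥ 595 is true
  account age ≤ 2210 days: 1851 ≤ 2210 is true
  NOT org on allow-list: no → true
Combine:
[1.1.1.1] false OR false = false
[1.1.1.2] false OR false = false
[1.1.1] false OR false = false
[1.1.2.3] NOT false = true
[1.1.2] true OR true OR true = true
[1.1] exactly-one(false, true) = true
[1.2.1.1.1.1] false OR false = false
[1.2.1.1.1.2] false AND true = false
[1.2.1.1.1.3] true → true = true
[1.2.1.1.1] false OR false OR true = true
[1.2.1.1] NOT true = false
[1.2.1] NOT false = true
[1.2] NOT true = false
[1] true AND false = false
[root] NOT false = true
Overall: true → enabled

Enabled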